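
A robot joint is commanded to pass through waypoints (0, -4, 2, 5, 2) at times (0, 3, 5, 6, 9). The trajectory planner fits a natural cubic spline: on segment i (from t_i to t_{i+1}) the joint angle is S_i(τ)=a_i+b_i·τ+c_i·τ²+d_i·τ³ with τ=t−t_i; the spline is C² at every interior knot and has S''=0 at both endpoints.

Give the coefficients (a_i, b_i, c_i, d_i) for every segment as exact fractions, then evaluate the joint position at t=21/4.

  seg 0: a=0 b=-1171/438 c=0 d=587/3942
  seg 1: a=-4 b=295/219 c=587/438 d=-75/292
  seg 2: a=2 b=794/219 c=-44/219 d=-31/73
  seg 3: a=5 b=427/219 c=-323/219 d=323/1971
S(21/4) = 13489/4672

Δ: Δ0=-4/3, Δ1=3, Δ2=3, Δ3=-1
row 1: diag=10, rhs=26; c'=1/5, d'=13/5
row 2: denom=6−2·1/5=28/5; d'=(0−2·13/5)/(28/5)=-13/14
row 3: denom=8−1·5/28=219/28; d'=(-24−1·-13/14)/(219/28)=-646/219
back: M3=-646/219
back: M2=-13/14−5/28·-646/219=-88/219
back: M1=13/5−1/5·-88/219=587/219
M: M0=0, M1=587/219, M2=-88/219, M3=-646/219, M4=0
seg 0: a=0, c=M0/2=0, d=(M1−M0)/(6·3)=587/3942, b=Δ0−h0·(2M0+M1)/6=-1171/438
seg 1: a=-4, c=M1/2=587/438, d=(M2−M1)/(6·2)=-75/292, b=Δ1−h1·(2M1+M2)/6=295/219
seg 2: a=2, c=M2/2=-44/219, d=(M3−M2)/(6·1)=-31/73, b=Δ2−h2·(2M2+M3)/6=794/219
seg 3: a=5, c=M3/2=-323/219, d=(M4−M3)/(6·3)=323/1971, b=Δ3−h3·(2M3+M4)/6=427/219
t_q=21/4 → seg 2, τ=1/4; S=2+794/219·τ+-44/219·τ²+-31/73·τ³=13489/4672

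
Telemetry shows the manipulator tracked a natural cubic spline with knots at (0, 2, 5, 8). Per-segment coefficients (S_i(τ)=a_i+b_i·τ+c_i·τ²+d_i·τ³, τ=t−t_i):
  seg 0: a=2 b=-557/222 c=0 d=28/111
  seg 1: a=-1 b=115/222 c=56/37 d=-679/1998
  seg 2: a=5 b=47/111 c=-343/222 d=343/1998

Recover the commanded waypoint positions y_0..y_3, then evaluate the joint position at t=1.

y_0=2 y_1=-1 y_2=5 y_3=-3
S(1) = -19/74

y_0 = S_0(0) = a_0 = 2
y_1 = S_1(0) = a_1 = -1
y_2 = S_2(0) = a_2 = 5
y_3 = S_2(3) = -3
t_q=1 is in segment 0 (τ=1); S_0(τ)=-19/74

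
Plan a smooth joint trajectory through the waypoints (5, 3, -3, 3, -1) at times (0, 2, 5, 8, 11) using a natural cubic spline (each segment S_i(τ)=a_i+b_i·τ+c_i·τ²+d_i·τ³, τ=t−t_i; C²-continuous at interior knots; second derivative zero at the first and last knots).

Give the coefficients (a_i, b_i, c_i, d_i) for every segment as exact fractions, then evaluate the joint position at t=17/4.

Δ: Δ0=-1, Δ1=-2, Δ2=2, Δ3=-4/3
row 1: diag=10, rhs=-6; c'=3/10, d'=-3/5
row 2: denom=12−3·3/10=111/10; d'=(24−3·-3/5)/(111/10)=86/37
row 3: denom=12−3·10/37=414/37; d'=(-20−3·86/37)/(414/37)=-499/207
back: M3=-499/207
back: M2=86/37−10/37·-499/207=616/207
back: M1=-3/5−3/10·616/207=-103/69
M: M0=0, M1=-103/69, M2=616/207, M3=-499/207, M4=0
seg 0: a=5, c=M0/2=0, d=(M1−M0)/(6·2)=-103/828, b=Δ0−h0·(2M0+M1)/6=-104/207
seg 1: a=3, c=M1/2=-103/138, d=(M2−M1)/(6·3)=925/3726, b=Δ1−h1·(2M1+M2)/6=-413/207
seg 2: a=-3, c=M2/2=308/207, d=(M3−M2)/(6·3)=-1115/3726, b=Δ2−h2·(2M2+M3)/6=95/414
seg 3: a=3, c=M3/2=-499/414, d=(M4−M3)/(6·3)=499/3726, b=Δ3−h3·(2M3+M4)/6=223/207
t_q=17/4 → seg 1, τ=9/4; S=3+-413/207·τ+-103/138·τ²+925/3726·τ³=-7183/2944

  seg 0: a=5 b=-104/207 c=0 d=-103/828
  seg 1: a=3 b=-413/207 c=-103/138 d=925/3726
  seg 2: a=-3 b=95/414 c=308/207 d=-1115/3726
  seg 3: a=3 b=223/207 c=-499/414 d=499/3726
S(17/4) = -7183/2944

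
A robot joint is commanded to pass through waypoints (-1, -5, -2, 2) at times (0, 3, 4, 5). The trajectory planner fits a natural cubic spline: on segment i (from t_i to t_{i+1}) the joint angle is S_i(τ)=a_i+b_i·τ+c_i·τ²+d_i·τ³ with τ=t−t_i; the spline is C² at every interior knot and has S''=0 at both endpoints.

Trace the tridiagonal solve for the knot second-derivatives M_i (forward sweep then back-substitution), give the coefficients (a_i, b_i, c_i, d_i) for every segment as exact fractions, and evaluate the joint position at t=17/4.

  seg 0: a=-1 b=-271/93 c=0 d=49/279
  seg 1: a=-5 b=170/93 c=49/31 d=-38/93
  seg 2: a=-2 b=350/93 c=11/31 d=-11/93
S(17/4) = -2061/1984

Δ: Δ0=-4/3, Δ1=3, Δ2=4
row 1: diag=8, rhs=26; c'=1/8, d'=13/4
row 2: denom=4−1·1/8=31/8; d'=(6−1·13/4)/(31/8)=22/31
back: M2=22/31
back: M1=13/4−1/8·22/31=98/31
M: M0=0, M1=98/31, M2=22/31, M3=0
seg 0: a=-1, c=M0/2=0, d=(M1−M0)/(6·3)=49/279, b=Δ0−h0·(2M0+M1)/6=-271/93
seg 1: a=-5, c=M1/2=49/31, d=(M2−M1)/(6·1)=-38/93, b=Δ1−h1·(2M1+M2)/6=170/93
seg 2: a=-2, c=M2/2=11/31, d=(M3−M2)/(6·1)=-11/93, b=Δ2−h2·(2M2+M3)/6=350/93
t_q=17/4 → seg 2, τ=1/4; S=-2+350/93·τ+11/31·τ²+-11/93·τ³=-2061/1984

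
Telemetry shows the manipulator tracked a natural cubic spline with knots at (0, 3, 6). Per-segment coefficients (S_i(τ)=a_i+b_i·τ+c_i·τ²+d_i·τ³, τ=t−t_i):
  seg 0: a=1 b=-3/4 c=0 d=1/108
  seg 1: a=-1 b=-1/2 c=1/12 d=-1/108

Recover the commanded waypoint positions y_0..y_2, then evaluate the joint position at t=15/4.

y_0 = S_0(0) = a_0 = 1
y_1 = S_1(0) = a_1 = -1
y_2 = S_1(3) = -2
t_q=15/4 is in segment 1 (τ=3/4); S_1(τ)=-341/256

y_0=1 y_1=-1 y_2=-2
S(15/4) = -341/256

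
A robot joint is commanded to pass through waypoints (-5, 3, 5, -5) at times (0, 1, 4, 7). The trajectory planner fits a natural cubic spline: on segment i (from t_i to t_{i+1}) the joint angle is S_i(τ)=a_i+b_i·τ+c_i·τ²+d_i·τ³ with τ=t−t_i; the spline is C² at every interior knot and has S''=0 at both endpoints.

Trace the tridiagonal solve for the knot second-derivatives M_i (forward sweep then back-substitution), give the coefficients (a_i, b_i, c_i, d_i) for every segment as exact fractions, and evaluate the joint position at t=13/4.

Δ: Δ0=8, Δ1=2/3, Δ2=-10/3
row 1: diag=8, rhs=-44; c'=3/8, d'=-11/2
row 2: denom=12−3·3/8=87/8; d'=(-24−3·-11/2)/(87/8)=-20/29
back: M2=-20/29
back: M1=-11/2−3/8·-20/29=-152/29
M: M0=0, M1=-152/29, M2=-20/29, M3=0
seg 0: a=-5, c=M0/2=0, d=(M1−M0)/(6·1)=-76/87, b=Δ0−h0·(2M0+M1)/6=772/87
seg 1: a=3, c=M1/2=-76/29, d=(M2−M1)/(6·3)=22/87, b=Δ1−h1·(2M1+M2)/6=544/87
seg 2: a=5, c=M2/2=-10/29, d=(M3−M2)/(6·3)=10/261, b=Δ2−h2·(2M2+M3)/6=-230/87
t_q=13/4 → seg 1, τ=9/4; S=3+544/87·τ+-76/29·τ²+22/87·τ³=6201/928

  seg 0: a=-5 b=772/87 c=0 d=-76/87
  seg 1: a=3 b=544/87 c=-76/29 d=22/87
  seg 2: a=5 b=-230/87 c=-10/29 d=10/261
S(13/4) = 6201/928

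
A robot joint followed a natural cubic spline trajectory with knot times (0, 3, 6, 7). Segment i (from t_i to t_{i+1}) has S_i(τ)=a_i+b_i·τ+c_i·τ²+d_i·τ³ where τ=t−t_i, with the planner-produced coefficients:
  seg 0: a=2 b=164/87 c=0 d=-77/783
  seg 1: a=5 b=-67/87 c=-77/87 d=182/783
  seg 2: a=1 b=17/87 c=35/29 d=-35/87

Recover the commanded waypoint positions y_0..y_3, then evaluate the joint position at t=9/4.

y_0=2 y_1=5 y_2=1 y_3=2
S(9/4) = 9505/1856

y_0 = S_0(0) = a_0 = 2
y_1 = S_1(0) = a_1 = 5
y_2 = S_2(0) = a_2 = 1
y_3 = S_2(1) = 2
t_q=9/4 is in segment 0 (τ=9/4); S_0(τ)=9505/1856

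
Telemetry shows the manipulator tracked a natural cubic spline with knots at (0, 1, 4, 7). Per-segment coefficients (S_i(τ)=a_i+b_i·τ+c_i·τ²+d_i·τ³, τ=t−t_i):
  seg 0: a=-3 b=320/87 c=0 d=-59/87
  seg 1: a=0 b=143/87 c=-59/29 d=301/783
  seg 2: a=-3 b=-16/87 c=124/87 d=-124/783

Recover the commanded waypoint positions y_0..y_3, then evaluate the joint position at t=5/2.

y_0 = S_0(0) = a_0 = -3
y_1 = S_1(0) = a_1 = 0
y_2 = S_2(0) = a_2 = -3
y_3 = S_2(3) = 5
t_q=5/2 is in segment 1 (τ=3/2); S_1(τ)=-189/232

y_0=-3 y_1=0 y_2=-3 y_3=5
S(5/2) = -189/232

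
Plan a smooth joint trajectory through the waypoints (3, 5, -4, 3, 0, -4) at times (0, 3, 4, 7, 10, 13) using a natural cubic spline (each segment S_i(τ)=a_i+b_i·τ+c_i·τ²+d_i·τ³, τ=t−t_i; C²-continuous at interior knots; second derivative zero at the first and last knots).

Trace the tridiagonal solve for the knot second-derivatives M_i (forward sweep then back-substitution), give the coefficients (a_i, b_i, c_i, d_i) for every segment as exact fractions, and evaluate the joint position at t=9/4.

  seg 0: a=3 b=4247/849 c=0 d=-409/849
  seg 1: a=5 b=-6796/849 c=-1227/283 d=2836/849
  seg 2: a=-4 b=-5650/849 c=1609/283 d=-6850/7641
  seg 3: a=3 b=2762/849 c=-2023/849 d=2458/7641
  seg 4: a=0 b=-2002/849 c=145/283 d=-145/2547
S(9/4) = 158805/18112

Δ: Δ0=2/3, Δ1=-9, Δ2=7/3, Δ3=-1, Δ4=-4/3
row 1: diag=8, rhs=-58; c'=1/8, d'=-29/4
row 2: denom=8−1·1/8=63/8; d'=(68−1·-29/4)/(63/8)=86/9
row 3: denom=12−3·8/21=76/7; d'=(-20−3·86/9)/(76/7)=-511/114
row 4: denom=12−3·21/76=849/76; d'=(-2−3·-511/114)/(849/76)=290/283
back: M4=290/283
back: M3=-511/114−21/76·290/283=-4046/849
back: M2=86/9−8/21·-4046/849=3218/283
back: M1=-29/4−1/8·3218/283=-2454/283
M: M0=0, M1=-2454/283, M2=3218/283, M3=-4046/849, M4=290/283, M5=0
seg 0: a=3, c=M0/2=0, d=(M1−M0)/(6·3)=-409/849, b=Δ0−h0·(2M0+M1)/6=4247/849
seg 1: a=5, c=M1/2=-1227/283, d=(M2−M1)/(6·1)=2836/849, b=Δ1−h1·(2M1+M2)/6=-6796/849
seg 2: a=-4, c=M2/2=1609/283, d=(M3−M2)/(6·3)=-6850/7641, b=Δ2−h2·(2M2+M3)/6=-5650/849
seg 3: a=3, c=M3/2=-2023/849, d=(M4−M3)/(6·3)=2458/7641, b=Δ3−h3·(2M3+M4)/6=2762/849
seg 4: a=0, c=M4/2=145/283, d=(M5−M4)/(6·3)=-145/2547, b=Δ4−h4·(2M4+M5)/6=-2002/849
t_q=9/4 → seg 0, τ=9/4; S=3+4247/849·τ+0·τ²+-409/849·τ³=158805/18112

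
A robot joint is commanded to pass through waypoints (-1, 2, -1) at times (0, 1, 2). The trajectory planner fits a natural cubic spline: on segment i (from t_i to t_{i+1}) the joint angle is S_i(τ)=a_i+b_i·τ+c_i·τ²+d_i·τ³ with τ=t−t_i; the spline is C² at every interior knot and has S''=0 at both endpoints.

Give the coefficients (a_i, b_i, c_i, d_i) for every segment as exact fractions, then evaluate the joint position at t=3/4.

Δ: Δ0=3, Δ1=-3
row 1: diag=4, rhs=-36; c'=1/4, d'=-9
back: M1=-9
M: M0=0, M1=-9, M2=0
seg 0: a=-1, c=M0/2=0, d=(M1−M0)/(6·1)=-3/2, b=Δ0−h0·(2M0+M1)/6=9/2
seg 1: a=2, c=M1/2=-9/2, d=(M2−M1)/(6·1)=3/2, b=Δ1−h1·(2M1+M2)/6=0
t_q=3/4 → seg 0, τ=3/4; S=-1+9/2·τ+0·τ²+-3/2·τ³=223/128

  seg 0: a=-1 b=9/2 c=0 d=-3/2
  seg 1: a=2 b=0 c=-9/2 d=3/2
S(3/4) = 223/128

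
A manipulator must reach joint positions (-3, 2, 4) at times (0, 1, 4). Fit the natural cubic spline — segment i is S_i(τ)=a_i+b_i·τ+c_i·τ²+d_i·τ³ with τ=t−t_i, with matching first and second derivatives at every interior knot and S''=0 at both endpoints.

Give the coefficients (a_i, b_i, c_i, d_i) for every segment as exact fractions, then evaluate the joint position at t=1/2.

  seg 0: a=-3 b=133/24 c=0 d=-13/24
  seg 1: a=2 b=47/12 c=-13/8 d=13/72
S(1/2) = -19/64

Δ: Δ0=5, Δ1=2/3
row 1: diag=8, rhs=-26; c'=3/8, d'=-13/4
back: M1=-13/4
M: M0=0, M1=-13/4, M2=0
seg 0: a=-3, c=M0/2=0, d=(M1−M0)/(6·1)=-13/24, b=Δ0−h0·(2M0+M1)/6=133/24
seg 1: a=2, c=M1/2=-13/8, d=(M2−M1)/(6·3)=13/72, b=Δ1−h1·(2M1+M2)/6=47/12
t_q=1/2 → seg 0, τ=1/2; S=-3+133/24·τ+0·τ²+-13/24·τ³=-19/64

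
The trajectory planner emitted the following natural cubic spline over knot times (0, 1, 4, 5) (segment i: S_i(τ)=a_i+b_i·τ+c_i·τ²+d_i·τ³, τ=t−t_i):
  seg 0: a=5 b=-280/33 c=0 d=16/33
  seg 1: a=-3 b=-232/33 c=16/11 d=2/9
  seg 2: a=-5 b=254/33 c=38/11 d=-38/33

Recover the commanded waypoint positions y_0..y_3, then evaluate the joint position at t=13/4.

y_0=5 y_1=-3 y_2=-5 y_3=5
S(13/4) = -3141/352

y_0 = S_0(0) = a_0 = 5
y_1 = S_1(0) = a_1 = -3
y_2 = S_2(0) = a_2 = -5
y_3 = S_2(1) = 5
t_q=13/4 is in segment 1 (τ=9/4); S_1(τ)=-3141/352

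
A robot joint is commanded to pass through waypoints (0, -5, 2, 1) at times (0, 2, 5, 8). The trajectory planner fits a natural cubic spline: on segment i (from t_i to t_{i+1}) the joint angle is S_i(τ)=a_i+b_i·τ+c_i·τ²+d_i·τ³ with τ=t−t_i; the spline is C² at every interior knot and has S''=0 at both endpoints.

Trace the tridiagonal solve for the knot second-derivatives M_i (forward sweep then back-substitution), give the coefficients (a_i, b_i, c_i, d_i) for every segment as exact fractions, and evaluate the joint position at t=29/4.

Δ: Δ0=-5/2, Δ1=7/3, Δ2=-1/3
row 1: diag=10, rhs=29; c'=3/10, d'=29/10
row 2: denom=12−3·3/10=111/10; d'=(-16−3·29/10)/(111/10)=-247/111
back: M2=-247/111
back: M1=29/10−3/10·-247/111=132/37
M: M0=0, M1=132/37, M2=-247/111, M3=0
seg 0: a=0, c=M0/2=0, d=(M1−M0)/(6·2)=11/37, b=Δ0−h0·(2M0+M1)/6=-273/74
seg 1: a=-5, c=M1/2=66/37, d=(M2−M1)/(6·3)=-643/1998, b=Δ1−h1·(2M1+M2)/6=-9/74
seg 2: a=2, c=M2/2=-247/222, d=(M3−M2)/(6·3)=247/1998, b=Δ2−h2·(2M2+M3)/6=70/37
t_q=29/4 → seg 2, τ=9/4; S=2+70/37·τ+-247/222·τ²+247/1998·τ³=9625/4736

  seg 0: a=0 b=-273/74 c=0 d=11/37
  seg 1: a=-5 b=-9/74 c=66/37 d=-643/1998
  seg 2: a=2 b=70/37 c=-247/222 d=247/1998
S(29/4) = 9625/4736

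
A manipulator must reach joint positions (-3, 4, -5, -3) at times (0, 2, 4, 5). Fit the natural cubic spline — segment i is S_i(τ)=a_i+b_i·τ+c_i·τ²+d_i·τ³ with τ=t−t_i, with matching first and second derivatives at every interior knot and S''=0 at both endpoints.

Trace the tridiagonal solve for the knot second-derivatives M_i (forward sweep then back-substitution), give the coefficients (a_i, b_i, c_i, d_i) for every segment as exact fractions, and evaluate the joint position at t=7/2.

Δ: Δ0=7/2, Δ1=-9/2, Δ2=2
row 1: diag=8, rhs=-48; c'=1/4, d'=-6
row 2: denom=6−2·1/4=11/2; d'=(39−2·-6)/(11/2)=102/11
back: M2=102/11
back: M1=-6−1/4·102/11=-183/22
M: M0=0, M1=-183/22, M2=102/11, M3=0
seg 0: a=-3, c=M0/2=0, d=(M1−M0)/(6·2)=-61/88, b=Δ0−h0·(2M0+M1)/6=69/11
seg 1: a=4, c=M1/2=-183/44, d=(M2−M1)/(6·2)=129/88, b=Δ1−h1·(2M1+M2)/6=-45/22
seg 2: a=-5, c=M2/2=51/11, d=(M3−M2)/(6·1)=-17/11, b=Δ2−h2·(2M2+M3)/6=-12/11
t_q=7/2 → seg 1, τ=3/2; S=4+-45/22·τ+-183/44·τ²+129/88·τ³=-2449/704

  seg 0: a=-3 b=69/11 c=0 d=-61/88
  seg 1: a=4 b=-45/22 c=-183/44 d=129/88
  seg 2: a=-5 b=-12/11 c=51/11 d=-17/11
S(7/2) = -2449/704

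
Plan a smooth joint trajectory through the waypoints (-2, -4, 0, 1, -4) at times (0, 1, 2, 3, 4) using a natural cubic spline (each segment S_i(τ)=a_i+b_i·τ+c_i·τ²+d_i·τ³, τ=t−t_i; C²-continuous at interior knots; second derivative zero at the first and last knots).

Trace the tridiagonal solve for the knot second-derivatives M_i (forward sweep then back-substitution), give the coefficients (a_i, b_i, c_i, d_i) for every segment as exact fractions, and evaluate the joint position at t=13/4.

Δ: Δ0=-2, Δ1=4, Δ2=1, Δ3=-5
row 1: diag=4, rhs=36; c'=1/4, d'=9
row 2: denom=4−1·1/4=15/4; d'=(-18−1·9)/(15/4)=-36/5
row 3: denom=4−1·4/15=56/15; d'=(-36−1·-36/5)/(56/15)=-54/7
back: M3=-54/7
back: M2=-36/5−4/15·-54/7=-36/7
back: M1=9−1/4·-36/7=72/7
M: M0=0, M1=72/7, M2=-36/7, M3=-54/7, M4=0
seg 0: a=-2, c=M0/2=0, d=(M1−M0)/(6·1)=12/7, b=Δ0−h0·(2M0+M1)/6=-26/7
seg 1: a=-4, c=M1/2=36/7, d=(M2−M1)/(6·1)=-18/7, b=Δ1−h1·(2M1+M2)/6=10/7
seg 2: a=0, c=M2/2=-18/7, d=(M3−M2)/(6·1)=-3/7, b=Δ2−h2·(2M2+M3)/6=4
seg 3: a=1, c=M3/2=-27/7, d=(M4−M3)/(6·1)=9/7, b=Δ3−h3·(2M3+M4)/6=-17/7
t_q=13/4 → seg 3, τ=1/4; S=1+-17/7·τ+-27/7·τ²+9/7·τ³=11/64

  seg 0: a=-2 b=-26/7 c=0 d=12/7
  seg 1: a=-4 b=10/7 c=36/7 d=-18/7
  seg 2: a=0 b=4 c=-18/7 d=-3/7
  seg 3: a=1 b=-17/7 c=-27/7 d=9/7
S(13/4) = 11/64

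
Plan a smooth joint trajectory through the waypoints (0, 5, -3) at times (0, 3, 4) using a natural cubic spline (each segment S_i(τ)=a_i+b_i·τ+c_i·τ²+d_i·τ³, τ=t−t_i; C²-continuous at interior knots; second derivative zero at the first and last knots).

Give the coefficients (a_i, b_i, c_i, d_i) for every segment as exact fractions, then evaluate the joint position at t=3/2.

  seg 0: a=0 b=127/24 c=0 d=-29/72
  seg 1: a=5 b=-67/12 c=-29/8 d=29/24
S(3/2) = 421/64

Δ: Δ0=5/3, Δ1=-8
row 1: diag=8, rhs=-58; c'=1/8, d'=-29/4
back: M1=-29/4
M: M0=0, M1=-29/4, M2=0
seg 0: a=0, c=M0/2=0, d=(M1−M0)/(6·3)=-29/72, b=Δ0−h0·(2M0+M1)/6=127/24
seg 1: a=5, c=M1/2=-29/8, d=(M2−M1)/(6·1)=29/24, b=Δ1−h1·(2M1+M2)/6=-67/12
t_q=3/2 → seg 0, τ=3/2; S=0+127/24·τ+0·τ²+-29/72·τ³=421/64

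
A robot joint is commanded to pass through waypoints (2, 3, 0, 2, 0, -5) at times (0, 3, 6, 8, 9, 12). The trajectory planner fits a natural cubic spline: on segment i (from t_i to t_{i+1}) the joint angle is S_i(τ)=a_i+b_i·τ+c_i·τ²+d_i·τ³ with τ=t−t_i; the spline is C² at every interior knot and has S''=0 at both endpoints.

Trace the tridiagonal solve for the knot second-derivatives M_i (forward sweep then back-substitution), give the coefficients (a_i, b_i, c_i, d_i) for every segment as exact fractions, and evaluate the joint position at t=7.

Δ: Δ0=1/3, Δ1=-1, Δ2=1, Δ3=-2, Δ4=-5/3
row 1: diag=12, rhs=-8; c'=1/4, d'=-2/3
row 2: denom=10−3·1/4=37/4; d'=(12−3·-2/3)/(37/4)=56/37
row 3: denom=6−2·8/37=206/37; d'=(-18−2·56/37)/(206/37)=-389/103
row 4: denom=8−1·37/206=1611/206; d'=(2−1·-389/103)/(1611/206)=1190/1611
back: M4=1190/1611
back: M3=-389/103−37/206·1190/1611=-6298/1611
back: M2=56/37−8/37·-6298/1611=3800/1611
back: M1=-2/3−1/4·3800/1611=-2024/1611
M: M0=0, M1=-2024/1611, M2=3800/1611, M3=-6298/1611, M4=1190/1611, M5=0
seg 0: a=2, c=M0/2=0, d=(M1−M0)/(6·3)=-1012/14499, b=Δ0−h0·(2M0+M1)/6=1549/1611
seg 1: a=3, c=M1/2=-1012/1611, d=(M2−M1)/(6·3)=2912/14499, b=Δ1−h1·(2M1+M2)/6=-1487/1611
seg 2: a=0, c=M2/2=1900/1611, d=(M3−M2)/(6·2)=-187/358, b=Δ2−h2·(2M2+M3)/6=1177/1611
seg 3: a=2, c=M3/2=-3149/1611, d=(M4−M3)/(6·1)=416/537, b=Δ3−h3·(2M3+M4)/6=-1321/1611
seg 4: a=0, c=M4/2=595/1611, d=(M5−M4)/(6·3)=-595/14499, b=Δ4−h4·(2M4+M5)/6=-3875/1611
t_q=7 → seg 2, τ=1; S=0+1177/1611·τ+1900/1611·τ²+-187/358·τ³=4471/3222

  seg 0: a=2 b=1549/1611 c=0 d=-1012/14499
  seg 1: a=3 b=-1487/1611 c=-1012/1611 d=2912/14499
  seg 2: a=0 b=1177/1611 c=1900/1611 d=-187/358
  seg 3: a=2 b=-1321/1611 c=-3149/1611 d=416/537
  seg 4: a=0 b=-3875/1611 c=595/1611 d=-595/14499
S(7) = 4471/3222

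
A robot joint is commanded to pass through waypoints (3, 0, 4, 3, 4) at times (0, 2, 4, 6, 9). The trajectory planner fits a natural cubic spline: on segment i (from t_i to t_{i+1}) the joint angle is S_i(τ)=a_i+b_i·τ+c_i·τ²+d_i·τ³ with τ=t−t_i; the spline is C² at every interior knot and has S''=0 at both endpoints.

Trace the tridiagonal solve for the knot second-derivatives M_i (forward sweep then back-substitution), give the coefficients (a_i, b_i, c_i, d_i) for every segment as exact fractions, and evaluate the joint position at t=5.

Δ: Δ0=-3/2, Δ1=2, Δ2=-1/2, Δ3=1/3
row 1: diag=8, rhs=21; c'=1/4, d'=21/8
row 2: denom=8−2·1/4=15/2; d'=(-15−2·21/8)/(15/2)=-27/10
row 3: denom=10−2·4/15=142/15; d'=(5−2·-27/10)/(142/15)=78/71
back: M3=78/71
back: M2=-27/10−4/15·78/71=-425/142
back: M1=21/8−1/4·-425/142=479/142
M: M0=0, M1=479/142, M2=-425/142, M3=78/71, M4=0
seg 0: a=3, c=M0/2=0, d=(M1−M0)/(6·2)=479/1704, b=Δ0−h0·(2M0+M1)/6=-559/213
seg 1: a=0, c=M1/2=479/284, d=(M2−M1)/(6·2)=-113/213, b=Δ1−h1·(2M1+M2)/6=319/426
seg 2: a=4, c=M2/2=-425/284, d=(M3−M2)/(6·2)=581/1704, b=Δ2−h2·(2M2+M3)/6=481/426
seg 3: a=3, c=M3/2=39/71, d=(M4−M3)/(6·3)=-13/213, b=Δ3−h3·(2M3+M4)/6=-163/213
t_q=5 → seg 2, τ=1; S=4+481/426·τ+-425/284·τ²+581/1704·τ³=2257/568

  seg 0: a=3 b=-559/213 c=0 d=479/1704
  seg 1: a=0 b=319/426 c=479/284 d=-113/213
  seg 2: a=4 b=481/426 c=-425/284 d=581/1704
  seg 3: a=3 b=-163/213 c=39/71 d=-13/213
S(5) = 2257/568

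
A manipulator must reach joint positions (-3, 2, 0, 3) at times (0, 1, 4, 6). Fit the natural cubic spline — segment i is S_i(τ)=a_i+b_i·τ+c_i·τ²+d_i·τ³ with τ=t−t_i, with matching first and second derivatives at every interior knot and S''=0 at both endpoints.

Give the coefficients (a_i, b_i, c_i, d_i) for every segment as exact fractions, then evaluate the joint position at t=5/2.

  seg 0: a=-3 b=2509/426 c=0 d=-379/426
  seg 1: a=2 b=686/213 c=-379/142 d=65/142
  seg 2: a=0 b=-185/426 c=103/71 d=-103/426
S(5/2) = 2693/1136

Δ: Δ0=5, Δ1=-2/3, Δ2=3/2
row 1: diag=8, rhs=-34; c'=3/8, d'=-17/4
row 2: denom=10−3·3/8=71/8; d'=(13−3·-17/4)/(71/8)=206/71
back: M2=206/71
back: M1=-17/4−3/8·206/71=-379/71
M: M0=0, M1=-379/71, M2=206/71, M3=0
seg 0: a=-3, c=M0/2=0, d=(M1−M0)/(6·1)=-379/426, b=Δ0−h0·(2M0+M1)/6=2509/426
seg 1: a=2, c=M1/2=-379/142, d=(M2−M1)/(6·3)=65/142, b=Δ1−h1·(2M1+M2)/6=686/213
seg 2: a=0, c=M2/2=103/71, d=(M3−M2)/(6·2)=-103/426, b=Δ2−h2·(2M2+M3)/6=-185/426
t_q=5/2 → seg 1, τ=3/2; S=2+686/213·τ+-379/142·τ²+65/142·τ³=2693/1136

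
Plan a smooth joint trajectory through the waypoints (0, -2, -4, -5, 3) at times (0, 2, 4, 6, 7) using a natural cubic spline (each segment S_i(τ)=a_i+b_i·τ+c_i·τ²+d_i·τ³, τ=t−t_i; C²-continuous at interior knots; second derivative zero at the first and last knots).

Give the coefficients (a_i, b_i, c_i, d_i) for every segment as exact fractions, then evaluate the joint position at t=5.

  seg 0: a=0 b=-48/41 c=0 d=7/164
  seg 1: a=-2 b=-27/41 c=21/82 d=-35/164
  seg 2: a=-4 b=-90/41 c=-42/41 d=307/328
  seg 3: a=-5 b=405/82 c=753/164 d=-251/164
S(5) = -2061/328

Δ: Δ0=-1, Δ1=-1, Δ2=-1/2, Δ3=8
row 1: diag=8, rhs=0; c'=1/4, d'=0
row 2: denom=8−2·1/4=15/2; d'=(3−2·0)/(15/2)=2/5
row 3: denom=6−2·4/15=82/15; d'=(51−2·2/5)/(82/15)=753/82
back: M3=753/82
back: M2=2/5−4/15·753/82=-84/41
back: M1=0−1/4·-84/41=21/41
M: M0=0, M1=21/41, M2=-84/41, M3=753/82, M4=0
seg 0: a=0, c=M0/2=0, d=(M1−M0)/(6·2)=7/164, b=Δ0−h0·(2M0+M1)/6=-48/41
seg 1: a=-2, c=M1/2=21/82, d=(M2−M1)/(6·2)=-35/164, b=Δ1−h1·(2M1+M2)/6=-27/41
seg 2: a=-4, c=M2/2=-42/41, d=(M3−M2)/(6·2)=307/328, b=Δ2−h2·(2M2+M3)/6=-90/41
seg 3: a=-5, c=M3/2=753/164, d=(M4−M3)/(6·1)=-251/164, b=Δ3−h3·(2M3+M4)/6=405/82
t_q=5 → seg 2, τ=1; S=-4+-90/41·τ+-42/41·τ²+307/328·τ³=-2061/328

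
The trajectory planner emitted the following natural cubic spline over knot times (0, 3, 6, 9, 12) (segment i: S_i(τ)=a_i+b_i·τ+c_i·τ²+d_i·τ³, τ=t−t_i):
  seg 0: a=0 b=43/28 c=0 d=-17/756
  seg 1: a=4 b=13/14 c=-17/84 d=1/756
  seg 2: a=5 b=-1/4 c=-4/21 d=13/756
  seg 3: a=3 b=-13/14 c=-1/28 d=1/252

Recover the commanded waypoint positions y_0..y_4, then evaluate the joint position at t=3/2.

y_0=0 y_1=4 y_2=5 y_3=3 y_4=0
S(3/2) = 499/224

y_0 = S_0(0) = a_0 = 0
y_1 = S_1(0) = a_1 = 4
y_2 = S_2(0) = a_2 = 5
y_3 = S_3(0) = a_3 = 3
y_4 = S_3(3) = 0
t_q=3/2 is in segment 0 (τ=3/2); S_0(τ)=499/224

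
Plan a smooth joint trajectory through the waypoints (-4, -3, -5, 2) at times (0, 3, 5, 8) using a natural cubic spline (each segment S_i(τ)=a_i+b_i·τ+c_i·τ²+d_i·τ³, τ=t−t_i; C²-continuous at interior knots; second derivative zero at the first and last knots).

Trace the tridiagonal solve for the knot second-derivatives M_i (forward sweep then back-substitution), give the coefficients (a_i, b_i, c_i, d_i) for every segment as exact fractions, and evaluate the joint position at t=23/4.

Δ: Δ0=1/3, Δ1=-1, Δ2=7/3
row 1: diag=10, rhs=-8; c'=1/5, d'=-4/5
row 2: denom=10−2·1/5=48/5; d'=(20−2·-4/5)/(48/5)=9/4
back: M2=9/4
back: M1=-4/5−1/5·9/4=-5/4
M: M0=0, M1=-5/4, M2=9/4, M3=0
seg 0: a=-4, c=M0/2=0, d=(M1−M0)/(6·3)=-5/72, b=Δ0−h0·(2M0+M1)/6=23/24
seg 1: a=-3, c=M1/2=-5/8, d=(M2−M1)/(6·2)=7/24, b=Δ1−h1·(2M1+M2)/6=-11/12
seg 2: a=-5, c=M2/2=9/8, d=(M3−M2)/(6·3)=-1/8, b=Δ2−h2·(2M2+M3)/6=1/12
t_q=23/4 → seg 2, τ=3/4; S=-5+1/12·τ+9/8·τ²+-1/8·τ³=-2231/512

  seg 0: a=-4 b=23/24 c=0 d=-5/72
  seg 1: a=-3 b=-11/12 c=-5/8 d=7/24
  seg 2: a=-5 b=1/12 c=9/8 d=-1/8
S(23/4) = -2231/512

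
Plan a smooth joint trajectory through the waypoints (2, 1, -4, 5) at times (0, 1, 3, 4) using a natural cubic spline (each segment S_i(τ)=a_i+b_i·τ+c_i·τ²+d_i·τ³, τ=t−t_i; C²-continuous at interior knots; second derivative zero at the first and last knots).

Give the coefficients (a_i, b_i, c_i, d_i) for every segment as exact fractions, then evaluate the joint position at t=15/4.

Δ: Δ0=-1, Δ1=-5/2, Δ2=9
row 1: diag=6, rhs=-9; c'=1/3, d'=-3/2
row 2: denom=6−2·1/3=16/3; d'=(69−2·-3/2)/(16/3)=27/2
back: M2=27/2
back: M1=-3/2−1/3·27/2=-6
M: M0=0, M1=-6, M2=27/2, M3=0
seg 0: a=2, c=M0/2=0, d=(M1−M0)/(6·1)=-1, b=Δ0−h0·(2M0+M1)/6=0
seg 1: a=1, c=M1/2=-3, d=(M2−M1)/(6·2)=13/8, b=Δ1−h1·(2M1+M2)/6=-3
seg 2: a=-4, c=M2/2=27/4, d=(M3−M2)/(6·1)=-9/4, b=Δ2−h2·(2M2+M3)/6=9/2
t_q=15/4 → seg 2, τ=3/4; S=-4+9/2·τ+27/4·τ²+-9/4·τ³=569/256

  seg 0: a=2 b=0 c=0 d=-1
  seg 1: a=1 b=-3 c=-3 d=13/8
  seg 2: a=-4 b=9/2 c=27/4 d=-9/4
S(15/4) = 569/256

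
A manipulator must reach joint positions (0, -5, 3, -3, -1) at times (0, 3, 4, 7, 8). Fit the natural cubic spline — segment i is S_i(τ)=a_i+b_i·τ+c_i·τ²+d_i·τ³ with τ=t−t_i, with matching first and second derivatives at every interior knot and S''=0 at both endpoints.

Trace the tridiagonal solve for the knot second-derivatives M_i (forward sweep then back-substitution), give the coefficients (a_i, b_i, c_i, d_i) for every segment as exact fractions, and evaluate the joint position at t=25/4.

Δ: Δ0=-5/3, Δ1=8, Δ2=-2, Δ3=2
row 1: diag=8, rhs=58; c'=1/8, d'=29/4
row 2: denom=8−1·1/8=63/8; d'=(-60−1·29/4)/(63/8)=-538/63
row 3: denom=8−3·8/21=48/7; d'=(24−3·-538/63)/(48/7)=521/72
back: M3=521/72
back: M2=-538/63−8/21·521/72=-305/27
back: M1=29/4−1/8·-305/27=1871/216
M: M0=0, M1=1871/216, M2=-305/27, M3=521/72, M4=0
seg 0: a=0, c=M0/2=0, d=(M1−M0)/(6·3)=1871/3888, b=Δ0−h0·(2M0+M1)/6=-2591/432
seg 1: a=-5, c=M1/2=1871/432, d=(M2−M1)/(6·1)=-479/144, b=Δ1−h1·(2M1+M2)/6=1511/216
seg 2: a=3, c=M2/2=-305/54, d=(M3−M2)/(6·3)=4003/3888, b=Δ2−h2·(2M2+M3)/6=2453/432
seg 3: a=-3, c=M3/2=521/144, d=(M4−M3)/(6·1)=-521/432, b=Δ3−h3·(2M3+M4)/6=-89/216
t_q=25/4 → seg 2, τ=9/4; S=3+2453/432·τ+-305/54·τ²+4003/3888·τ³=-3349/3072

  seg 0: a=0 b=-2591/432 c=0 d=1871/3888
  seg 1: a=-5 b=1511/216 c=1871/432 d=-479/144
  seg 2: a=3 b=2453/432 c=-305/54 d=4003/3888
  seg 3: a=-3 b=-89/216 c=521/144 d=-521/432
S(25/4) = -3349/3072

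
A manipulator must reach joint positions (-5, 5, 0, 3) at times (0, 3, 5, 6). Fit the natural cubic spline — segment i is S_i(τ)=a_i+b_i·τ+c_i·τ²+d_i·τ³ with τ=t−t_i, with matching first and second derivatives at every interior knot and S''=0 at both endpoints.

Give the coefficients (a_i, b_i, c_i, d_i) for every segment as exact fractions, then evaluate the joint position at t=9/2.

  seg 0: a=-5 b=487/84 c=0 d=-23/84
  seg 1: a=5 b=-67/42 c=-69/28 d=169/168
  seg 2: a=0 b=13/21 c=25/7 d=-25/21
S(9/2) = 205/448

Δ: Δ0=10/3, Δ1=-5/2, Δ2=3
row 1: diag=10, rhs=-35; c'=1/5, d'=-7/2
row 2: denom=6−2·1/5=28/5; d'=(33−2·-7/2)/(28/5)=50/7
back: M2=50/7
back: M1=-7/2−1/5·50/7=-69/14
M: M0=0, M1=-69/14, M2=50/7, M3=0
seg 0: a=-5, c=M0/2=0, d=(M1−M0)/(6·3)=-23/84, b=Δ0−h0·(2M0+M1)/6=487/84
seg 1: a=5, c=M1/2=-69/28, d=(M2−M1)/(6·2)=169/168, b=Δ1−h1·(2M1+M2)/6=-67/42
seg 2: a=0, c=M2/2=25/7, d=(M3−M2)/(6·1)=-25/21, b=Δ2−h2·(2M2+M3)/6=13/21
t_q=9/2 → seg 1, τ=3/2; S=5+-67/42·τ+-69/28·τ²+169/168·τ³=205/448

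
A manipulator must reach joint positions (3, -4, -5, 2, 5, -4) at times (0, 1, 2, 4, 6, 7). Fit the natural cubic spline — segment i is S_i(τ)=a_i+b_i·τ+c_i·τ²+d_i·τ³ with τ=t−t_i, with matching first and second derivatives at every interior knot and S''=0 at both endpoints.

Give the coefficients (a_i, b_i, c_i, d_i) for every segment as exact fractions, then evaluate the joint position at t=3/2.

  seg 0: a=3 b=-1918/229 c=0 d=315/229
  seg 1: a=-4 b=-973/229 c=945/229 d=-201/229
  seg 2: a=-5 b=314/229 c=342/229 d=-393/1832
  seg 3: a=2 b=2185/458 c=189/916 d=-1687/1832
  seg 4: a=5 b=-1249/229 c=-1218/229 d=406/229
S(3/2) = -9531/1832

Δ: Δ0=-7, Δ1=-1, Δ2=7/2, Δ3=3/2, Δ4=-9
row 1: diag=4, rhs=36; c'=1/4, d'=9
row 2: denom=6−1·1/4=23/4; d'=(27−1·9)/(23/4)=72/23
row 3: denom=8−2·8/23=168/23; d'=(-12−2·72/23)/(168/23)=-5/2
row 4: denom=6−2·23/84=229/42; d'=(-63−2·-5/2)/(229/42)=-2436/229
back: M4=-2436/229
back: M3=-5/2−23/84·-2436/229=189/458
back: M2=72/23−8/23·189/458=684/229
back: M1=9−1/4·684/229=1890/229
M: M0=0, M1=1890/229, M2=684/229, M3=189/458, M4=-2436/229, M5=0
seg 0: a=3, c=M0/2=0, d=(M1−M0)/(6·1)=315/229, b=Δ0−h0·(2M0+M1)/6=-1918/229
seg 1: a=-4, c=M1/2=945/229, d=(M2−M1)/(6·1)=-201/229, b=Δ1−h1·(2M1+M2)/6=-973/229
seg 2: a=-5, c=M2/2=342/229, d=(M3−M2)/(6·2)=-393/1832, b=Δ2−h2·(2M2+M3)/6=314/229
seg 3: a=2, c=M3/2=189/916, d=(M4−M3)/(6·2)=-1687/1832, b=Δ3−h3·(2M3+M4)/6=2185/458
seg 4: a=5, c=M4/2=-1218/229, d=(M5−M4)/(6·1)=406/229, b=Δ4−h4·(2M4+M5)/6=-1249/229
t_q=3/2 → seg 1, τ=1/2; S=-4+-973/229·τ+945/229·τ²+-201/229·τ³=-9531/1832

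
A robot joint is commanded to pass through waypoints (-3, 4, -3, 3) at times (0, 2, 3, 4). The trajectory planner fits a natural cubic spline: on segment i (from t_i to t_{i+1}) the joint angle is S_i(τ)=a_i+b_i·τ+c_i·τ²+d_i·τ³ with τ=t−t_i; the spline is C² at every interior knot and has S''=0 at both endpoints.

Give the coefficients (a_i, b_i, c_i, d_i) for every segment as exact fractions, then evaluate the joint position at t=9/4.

Δ: Δ0=7/2, Δ1=-7, Δ2=6
row 1: diag=6, rhs=-63; c'=1/6, d'=-21/2
row 2: denom=4−1·1/6=23/6; d'=(78−1·-21/2)/(23/6)=531/23
back: M2=531/23
back: M1=-21/2−1/6·531/23=-330/23
M: M0=0, M1=-330/23, M2=531/23, M3=0
seg 0: a=-3, c=M0/2=0, d=(M1−M0)/(6·2)=-55/46, b=Δ0−h0·(2M0+M1)/6=381/46
seg 1: a=4, c=M1/2=-165/23, d=(M2−M1)/(6·1)=287/46, b=Δ1−h1·(2M1+M2)/6=-279/46
seg 2: a=-3, c=M2/2=531/46, d=(M3−M2)/(6·1)=-177/46, b=Δ2−h2·(2M2+M3)/6=-39/23
t_q=9/4 → seg 1, τ=1/4; S=4+-279/46·τ+-165/23·τ²+287/46·τ³=273/128

  seg 0: a=-3 b=381/46 c=0 d=-55/46
  seg 1: a=4 b=-279/46 c=-165/23 d=287/46
  seg 2: a=-3 b=-39/23 c=531/46 d=-177/46
S(9/4) = 273/128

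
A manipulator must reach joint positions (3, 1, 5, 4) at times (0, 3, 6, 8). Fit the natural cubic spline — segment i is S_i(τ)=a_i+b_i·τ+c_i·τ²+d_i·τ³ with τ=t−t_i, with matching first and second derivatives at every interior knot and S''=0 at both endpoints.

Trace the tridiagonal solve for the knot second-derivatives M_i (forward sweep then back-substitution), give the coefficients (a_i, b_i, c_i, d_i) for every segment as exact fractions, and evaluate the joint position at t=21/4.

  seg 0: a=3 b=-301/222 c=0 d=17/222
  seg 1: a=1 b=79/111 c=51/74 d=-107/666
  seg 2: a=5 b=113/222 c=-28/37 d=14/111
S(21/4) = 20177/4736

Δ: Δ0=-2/3, Δ1=4/3, Δ2=-1/2
row 1: diag=12, rhs=12; c'=1/4, d'=1
row 2: denom=10−3·1/4=37/4; d'=(-11−3·1)/(37/4)=-56/37
back: M2=-56/37
back: M1=1−1/4·-56/37=51/37
M: M0=0, M1=51/37, M2=-56/37, M3=0
seg 0: a=3, c=M0/2=0, d=(M1−M0)/(6·3)=17/222, b=Δ0−h0·(2M0+M1)/6=-301/222
seg 1: a=1, c=M1/2=51/74, d=(M2−M1)/(6·3)=-107/666, b=Δ1−h1·(2M1+M2)/6=79/111
seg 2: a=5, c=M2/2=-28/37, d=(M3−M2)/(6·2)=14/111, b=Δ2−h2·(2M2+M3)/6=113/222
t_q=21/4 → seg 1, τ=9/4; S=1+79/111·τ+51/74·τ²+-107/666·τ³=20177/4736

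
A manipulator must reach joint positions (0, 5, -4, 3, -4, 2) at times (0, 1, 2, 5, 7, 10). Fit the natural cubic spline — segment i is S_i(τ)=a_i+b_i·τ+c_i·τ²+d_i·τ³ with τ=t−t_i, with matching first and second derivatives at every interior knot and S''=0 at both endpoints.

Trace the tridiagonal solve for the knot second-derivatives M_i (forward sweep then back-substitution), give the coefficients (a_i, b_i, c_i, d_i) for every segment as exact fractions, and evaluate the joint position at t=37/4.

Δ: Δ0=5, Δ1=-9, Δ2=7/3, Δ3=-7/2, Δ4=2
row 1: diag=4, rhs=-84; c'=1/4, d'=-21
row 2: denom=8−1·1/4=31/4; d'=(68−1·-21)/(31/4)=356/31
row 3: denom=10−3·12/31=274/31; d'=(-35−3·356/31)/(274/31)=-2153/274
row 4: denom=10−2·31/137=1308/137; d'=(33−2·-2153/274)/(1308/137)=3337/654
back: M4=3337/654
back: M3=-2153/274−31/137·3337/654=-2947/327
back: M2=356/31−12/31·-2947/327=1632/109
back: M1=-21−1/4·1632/109=-2697/109
M: M0=0, M1=-2697/109, M2=1632/109, M3=-2947/327, M4=3337/654, M5=0
seg 0: a=0, c=M0/2=0, d=(M1−M0)/(6·1)=-899/218, b=Δ0−h0·(2M0+M1)/6=1989/218
seg 1: a=5, c=M1/2=-2697/218, d=(M2−M1)/(6·1)=1443/218, b=Δ1−h1·(2M1+M2)/6=-354/109
seg 2: a=-4, c=M2/2=816/109, d=(M3−M2)/(6·3)=-7843/5886, b=Δ2−h2·(2M2+M3)/6=-1773/218
seg 3: a=3, c=M3/2=-2947/654, d=(M4−M3)/(6·2)=3077/2616, b=Δ3−h3·(2M3+M4)/6=88/109
seg 4: a=-4, c=M4/2=3337/1308, d=(M5−M4)/(6·3)=-3337/11772, b=Δ4−h4·(2M4+M5)/6=-2029/654
t_q=37/4 → seg 4, τ=9/4; S=-4+-2029/654·τ+3337/1308·τ²+-3337/11772·τ³=-36103/27904

  seg 0: a=0 b=1989/218 c=0 d=-899/218
  seg 1: a=5 b=-354/109 c=-2697/218 d=1443/218
  seg 2: a=-4 b=-1773/218 c=816/109 d=-7843/5886
  seg 3: a=3 b=88/109 c=-2947/654 d=3077/2616
  seg 4: a=-4 b=-2029/654 c=3337/1308 d=-3337/11772
S(37/4) = -36103/27904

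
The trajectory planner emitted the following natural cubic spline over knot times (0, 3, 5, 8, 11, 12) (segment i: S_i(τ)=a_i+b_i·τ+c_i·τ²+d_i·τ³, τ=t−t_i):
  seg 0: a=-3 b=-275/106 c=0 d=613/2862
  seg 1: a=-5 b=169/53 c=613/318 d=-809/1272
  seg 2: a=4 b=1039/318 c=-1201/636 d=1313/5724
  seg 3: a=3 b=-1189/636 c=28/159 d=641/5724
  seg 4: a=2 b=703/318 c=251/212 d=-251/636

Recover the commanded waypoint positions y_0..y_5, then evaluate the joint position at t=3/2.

y_0=-3 y_1=-5 y_2=4 y_3=3 y_4=2 y_5=5
S(3/2) = -5231/848

y_0 = S_0(0) = a_0 = -3
y_1 = S_1(0) = a_1 = -5
y_2 = S_2(0) = a_2 = 4
y_3 = S_3(0) = a_3 = 3
y_4 = S_4(0) = a_4 = 2
y_5 = S_4(1) = 5
t_q=3/2 is in segment 0 (τ=3/2); S_0(τ)=-5231/848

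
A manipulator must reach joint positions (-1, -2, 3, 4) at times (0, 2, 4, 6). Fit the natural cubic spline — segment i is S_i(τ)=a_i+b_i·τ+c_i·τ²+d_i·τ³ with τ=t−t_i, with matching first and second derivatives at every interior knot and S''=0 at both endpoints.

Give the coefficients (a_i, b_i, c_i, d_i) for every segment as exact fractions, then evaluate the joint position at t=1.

Δ: Δ0=-1/2, Δ1=5/2, Δ2=1/2
row 1: diag=8, rhs=18; c'=1/4, d'=9/4
row 2: denom=8−2·1/4=15/2; d'=(-12−2·9/4)/(15/2)=-11/5
back: M2=-11/5
back: M1=9/4−1/4·-11/5=14/5
M: M0=0, M1=14/5, M2=-11/5, M3=0
seg 0: a=-1, c=M0/2=0, d=(M1−M0)/(6·2)=7/30, b=Δ0−h0·(2M0+M1)/6=-43/30
seg 1: a=-2, c=M1/2=7/5, d=(M2−M1)/(6·2)=-5/12, b=Δ1−h1·(2M1+M2)/6=41/30
seg 2: a=3, c=M2/2=-11/10, d=(M3−M2)/(6·2)=11/60, b=Δ2−h2·(2M2+M3)/6=59/30
t_q=1 → seg 0, τ=1; S=-1+-43/30·τ+0·τ²+7/30·τ³=-11/5

  seg 0: a=-1 b=-43/30 c=0 d=7/30
  seg 1: a=-2 b=41/30 c=7/5 d=-5/12
  seg 2: a=3 b=59/30 c=-11/10 d=11/60
S(1) = -11/5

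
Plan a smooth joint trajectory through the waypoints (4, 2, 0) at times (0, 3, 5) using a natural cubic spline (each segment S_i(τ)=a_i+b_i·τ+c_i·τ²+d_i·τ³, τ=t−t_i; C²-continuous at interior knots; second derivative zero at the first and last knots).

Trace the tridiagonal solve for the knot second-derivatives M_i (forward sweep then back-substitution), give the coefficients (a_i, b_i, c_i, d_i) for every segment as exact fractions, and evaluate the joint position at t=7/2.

Δ: Δ0=-2/3, Δ1=-1
row 1: diag=10, rhs=-2; c'=1/5, d'=-1/5
back: M1=-1/5
M: M0=0, M1=-1/5, M2=0
seg 0: a=4, c=M0/2=0, d=(M1−M0)/(6·3)=-1/90, b=Δ0−h0·(2M0+M1)/6=-17/30
seg 1: a=2, c=M1/2=-1/10, d=(M2−M1)/(6·2)=1/60, b=Δ1−h1·(2M1+M2)/6=-13/15
t_q=7/2 → seg 1, τ=1/2; S=2+-13/15·τ+-1/10·τ²+1/60·τ³=247/160

  seg 0: a=4 b=-17/30 c=0 d=-1/90
  seg 1: a=2 b=-13/15 c=-1/10 d=1/60
S(7/2) = 247/160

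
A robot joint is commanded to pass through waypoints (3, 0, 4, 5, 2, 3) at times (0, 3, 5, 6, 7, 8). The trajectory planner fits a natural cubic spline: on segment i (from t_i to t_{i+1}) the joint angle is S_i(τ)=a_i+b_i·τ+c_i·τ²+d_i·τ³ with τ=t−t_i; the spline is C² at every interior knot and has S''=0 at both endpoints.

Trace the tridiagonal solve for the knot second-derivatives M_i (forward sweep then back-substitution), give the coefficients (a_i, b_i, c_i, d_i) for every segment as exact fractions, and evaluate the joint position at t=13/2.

Δ: Δ0=-1, Δ1=2, Δ2=1, Δ3=-3, Δ4=1
row 1: diag=10, rhs=18; c'=1/5, d'=9/5
row 2: denom=6−2·1/5=28/5; d'=(-6−2·9/5)/(28/5)=-12/7
row 3: denom=4−1·5/28=107/28; d'=(-24−1·-12/7)/(107/28)=-624/107
row 4: denom=4−1·28/107=400/107; d'=(24−1·-624/107)/(400/107)=399/50
back: M4=399/50
back: M3=-624/107−28/107·399/50=-198/25
back: M2=-12/7−5/28·-198/25=-3/10
back: M1=9/5−1/5·-3/10=93/50
M: M0=0, M1=93/50, M2=-3/10, M3=-198/25, M4=399/50, M5=0
seg 0: a=3, c=M0/2=0, d=(M1−M0)/(6·3)=31/300, b=Δ0−h0·(2M0+M1)/6=-193/100
seg 1: a=0, c=M1/2=93/100, d=(M2−M1)/(6·2)=-9/50, b=Δ1−h1·(2M1+M2)/6=43/50
seg 2: a=4, c=M2/2=-3/20, d=(M3−M2)/(6·1)=-127/100, b=Δ2−h2·(2M2+M3)/6=121/50
seg 3: a=5, c=M3/2=-99/25, d=(M4−M3)/(6·1)=53/20, b=Δ3−h3·(2M3+M4)/6=-169/100
seg 4: a=2, c=M4/2=399/100, d=(M5−M4)/(6·1)=-133/100, b=Δ4−h4·(2M4+M5)/6=-83/50
t_q=13/2 → seg 3, τ=1/2; S=5+-169/100·τ+-99/25·τ²+53/20·τ³=2797/800

  seg 0: a=3 b=-193/100 c=0 d=31/300
  seg 1: a=0 b=43/50 c=93/100 d=-9/50
  seg 2: a=4 b=121/50 c=-3/20 d=-127/100
  seg 3: a=5 b=-169/100 c=-99/25 d=53/20
  seg 4: a=2 b=-83/50 c=399/100 d=-133/100
S(13/2) = 2797/800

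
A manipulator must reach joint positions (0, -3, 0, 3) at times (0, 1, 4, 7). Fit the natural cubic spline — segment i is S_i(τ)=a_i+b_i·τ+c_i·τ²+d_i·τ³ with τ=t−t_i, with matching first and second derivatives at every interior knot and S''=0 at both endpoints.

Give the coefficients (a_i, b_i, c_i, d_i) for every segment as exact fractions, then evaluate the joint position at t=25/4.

Δ: Δ0=-3, Δ1=1, Δ2=1
row 1: diag=8, rhs=24; c'=3/8, d'=3
row 2: denom=12−3·3/8=87/8; d'=(0−3·3)/(87/8)=-24/29
back: M2=-24/29
back: M1=3−3/8·-24/29=96/29
M: M0=0, M1=96/29, M2=-24/29, M3=0
seg 0: a=0, c=M0/2=0, d=(M1−M0)/(6·1)=16/29, b=Δ0−h0·(2M0+M1)/6=-103/29
seg 1: a=-3, c=M1/2=48/29, d=(M2−M1)/(6·3)=-20/87, b=Δ1−h1·(2M1+M2)/6=-55/29
seg 2: a=0, c=M2/2=-12/29, d=(M3−M2)/(6·3)=4/87, b=Δ2−h2·(2M2+M3)/6=53/29
t_q=25/4 → seg 2, τ=9/4; S=0+53/29·τ+-12/29·τ²+4/87·τ³=1179/464

  seg 0: a=0 b=-103/29 c=0 d=16/29
  seg 1: a=-3 b=-55/29 c=48/29 d=-20/87
  seg 2: a=0 b=53/29 c=-12/29 d=4/87
S(25/4) = 1179/464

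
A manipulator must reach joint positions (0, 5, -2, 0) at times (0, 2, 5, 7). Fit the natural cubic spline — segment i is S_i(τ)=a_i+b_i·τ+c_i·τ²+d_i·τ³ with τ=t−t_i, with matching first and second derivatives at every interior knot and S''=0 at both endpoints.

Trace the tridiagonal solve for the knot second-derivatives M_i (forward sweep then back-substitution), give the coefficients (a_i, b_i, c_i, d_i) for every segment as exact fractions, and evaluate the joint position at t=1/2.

  seg 0: a=0 b=295/78 c=0 d=-25/78
  seg 1: a=5 b=-5/78 c=-25/13 d=7/18
  seg 2: a=-2 b=-43/39 c=41/26 d=-41/156
S(1/2) = 385/208

Δ: Δ0=5/2, Δ1=-7/3, Δ2=1
row 1: diag=10, rhs=-29; c'=3/10, d'=-29/10
row 2: denom=10−3·3/10=91/10; d'=(20−3·-29/10)/(91/10)=41/13
back: M2=41/13
back: M1=-29/10−3/10·41/13=-50/13
M: M0=0, M1=-50/13, M2=41/13, M3=0
seg 0: a=0, c=M0/2=0, d=(M1−M0)/(6·2)=-25/78, b=Δ0−h0·(2M0+M1)/6=295/78
seg 1: a=5, c=M1/2=-25/13, d=(M2−M1)/(6·3)=7/18, b=Δ1−h1·(2M1+M2)/6=-5/78
seg 2: a=-2, c=M2/2=41/26, d=(M3−M2)/(6·2)=-41/156, b=Δ2−h2·(2M2+M3)/6=-43/39
t_q=1/2 → seg 0, τ=1/2; S=0+295/78·τ+0·τ²+-25/78·τ³=385/208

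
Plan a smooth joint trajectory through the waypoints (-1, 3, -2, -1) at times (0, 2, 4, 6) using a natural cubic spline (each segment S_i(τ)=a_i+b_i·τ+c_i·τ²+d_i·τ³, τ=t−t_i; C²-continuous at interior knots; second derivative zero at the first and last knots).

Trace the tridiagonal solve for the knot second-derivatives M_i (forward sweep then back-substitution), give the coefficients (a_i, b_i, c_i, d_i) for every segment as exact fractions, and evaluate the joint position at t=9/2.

  seg 0: a=-1 b=17/5 c=0 d=-7/20
  seg 1: a=3 b=-4/5 c=-21/10 d=5/8
  seg 2: a=-2 b=-17/10 c=33/20 d=-11/40
S(9/2) = -791/320

Δ: Δ0=2, Δ1=-5/2, Δ2=1/2
row 1: diag=8, rhs=-27; c'=1/4, d'=-27/8
row 2: denom=8−2·1/4=15/2; d'=(18−2·-27/8)/(15/2)=33/10
back: M2=33/10
back: M1=-27/8−1/4·33/10=-21/5
M: M0=0, M1=-21/5, M2=33/10, M3=0
seg 0: a=-1, c=M0/2=0, d=(M1−M0)/(6·2)=-7/20, b=Δ0−h0·(2M0+M1)/6=17/5
seg 1: a=3, c=M1/2=-21/10, d=(M2−M1)/(6·2)=5/8, b=Δ1−h1·(2M1+M2)/6=-4/5
seg 2: a=-2, c=M2/2=33/20, d=(M3−M2)/(6·2)=-11/40, b=Δ2−h2·(2M2+M3)/6=-17/10
t_q=9/2 → seg 2, τ=1/2; S=-2+-17/10·τ+33/20·τ²+-11/40·τ³=-791/320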